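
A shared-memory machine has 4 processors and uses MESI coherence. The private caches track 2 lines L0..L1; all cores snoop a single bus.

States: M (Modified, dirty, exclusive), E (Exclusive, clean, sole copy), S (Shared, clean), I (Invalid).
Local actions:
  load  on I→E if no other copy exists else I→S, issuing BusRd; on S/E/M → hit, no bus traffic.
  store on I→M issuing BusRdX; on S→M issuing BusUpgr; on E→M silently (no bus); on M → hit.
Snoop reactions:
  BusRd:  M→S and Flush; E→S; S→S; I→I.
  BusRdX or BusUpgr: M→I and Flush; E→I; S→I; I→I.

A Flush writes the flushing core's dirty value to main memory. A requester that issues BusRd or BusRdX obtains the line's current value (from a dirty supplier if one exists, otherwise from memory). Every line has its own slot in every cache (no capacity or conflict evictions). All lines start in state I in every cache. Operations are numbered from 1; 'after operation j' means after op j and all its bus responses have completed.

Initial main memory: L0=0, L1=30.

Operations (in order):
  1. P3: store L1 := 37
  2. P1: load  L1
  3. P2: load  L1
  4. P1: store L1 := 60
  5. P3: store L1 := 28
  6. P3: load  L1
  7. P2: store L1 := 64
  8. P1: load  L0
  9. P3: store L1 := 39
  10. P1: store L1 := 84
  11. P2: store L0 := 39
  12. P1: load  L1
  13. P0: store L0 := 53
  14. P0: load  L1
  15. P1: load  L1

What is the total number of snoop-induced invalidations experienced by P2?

  op1 P3: store L1 := 37 → I/I/I/M on L1; bus BusRdX; mem=30
  op2 P1: load  L1 → I/S/I/S on L1; bus BusRd Flush; mem=37
  op3 P2: load  L1 → I/S/S/S on L1; bus BusRd; mem=37
  op4 P1: store L1 := 60 → I/M/I/I on L1; bus BusUpgr; mem=37
  op5 P3: store L1 := 28 → I/I/I/M on L1; bus BusRdX Flush; mem=60
  op6 P3: load  L1 → I/I/I/M on L1; bus (none); mem=60
  op7 P2: store L1 := 64 → I/I/M/I on L1; bus BusRdX Flush; mem=28
  op8 P1: load  L0 → I/E/I/I on L0; bus BusRd; mem=0
  op9 P3: store L1 := 39 → I/I/I/M on L1; bus BusRdX Flush; mem=64
  op10 P1: store L1 := 84 → I/M/I/I on L1; bus BusRdX Flush; mem=39
  op11 P2: store L0 := 39 → I/I/M/I on L0; bus BusRdX; mem=0
  op12 P1: load  L1 → I/M/I/I on L1; bus (none); mem=39
  op13 P0: store L0 := 53 → M/I/I/I on L0; bus BusRdX Flush; mem=39
  op14 P0: load  L1 → S/S/I/I on L1; bus BusRd Flush; mem=84
  op15 P1: load  L1 → S/S/I/I on L1; bus (none); mem=84

invalidations = 3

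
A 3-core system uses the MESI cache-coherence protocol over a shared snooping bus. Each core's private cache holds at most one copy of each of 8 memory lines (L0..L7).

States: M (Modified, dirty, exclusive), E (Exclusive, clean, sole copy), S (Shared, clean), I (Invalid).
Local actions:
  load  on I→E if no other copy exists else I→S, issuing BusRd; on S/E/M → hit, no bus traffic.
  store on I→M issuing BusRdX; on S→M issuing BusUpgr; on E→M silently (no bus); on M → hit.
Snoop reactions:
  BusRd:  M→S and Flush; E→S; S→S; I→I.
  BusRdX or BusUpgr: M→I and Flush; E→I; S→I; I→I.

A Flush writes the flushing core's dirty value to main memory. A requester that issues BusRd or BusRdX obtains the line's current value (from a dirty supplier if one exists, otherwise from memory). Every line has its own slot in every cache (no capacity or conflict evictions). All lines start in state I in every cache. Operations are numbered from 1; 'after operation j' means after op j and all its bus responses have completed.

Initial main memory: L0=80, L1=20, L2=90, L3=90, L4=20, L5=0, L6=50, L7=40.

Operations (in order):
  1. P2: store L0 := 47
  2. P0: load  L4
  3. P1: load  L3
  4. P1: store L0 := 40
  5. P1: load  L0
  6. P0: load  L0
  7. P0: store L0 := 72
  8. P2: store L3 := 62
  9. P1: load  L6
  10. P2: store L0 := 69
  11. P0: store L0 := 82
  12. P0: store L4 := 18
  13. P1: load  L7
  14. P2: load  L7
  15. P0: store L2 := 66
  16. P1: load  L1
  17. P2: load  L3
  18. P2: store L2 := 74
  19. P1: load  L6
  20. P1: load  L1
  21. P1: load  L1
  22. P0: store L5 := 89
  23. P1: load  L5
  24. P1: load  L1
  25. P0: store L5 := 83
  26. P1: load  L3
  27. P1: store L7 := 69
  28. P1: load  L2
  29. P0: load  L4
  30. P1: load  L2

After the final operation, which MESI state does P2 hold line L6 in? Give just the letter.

state = I

step 1: P2: store L0 := 47  ⟶  IIM  (L0)  txn=BusRdX  M[L0]=80
step 2: P0: load  L4  ⟶  EII  (L4)  txn=BusRd  M[L4]=20
step 3: P1: load  L3  ⟶  IEI  (L3)  txn=BusRd  M[L3]=90
step 4: P1: store L0 := 40  ⟶  IMI  (L0)  txn=BusRdX+Flush  M[L0]=47
step 5: P1: load  L0  ⟶  IMI  (L0)  txn=∅  M[L0]=47
step 6: P0: load  L0  ⟶  SSI  (L0)  txn=BusRd+Flush  M[L0]=40
step 7: P0: store L0 := 72  ⟶  MII  (L0)  txn=BusUpgr  M[L0]=40
step 8: P2: store L3 := 62  ⟶  IIM  (L3)  txn=BusRdX  M[L3]=90
step 9: P1: load  L6  ⟶  IEI  (L6)  txn=BusRd  M[L6]=50
step 10: P2: store L0 := 69  ⟶  IIM  (L0)  txn=BusRdX+Flush  M[L0]=72
step 11: P0: store L0 := 82  ⟶  MII  (L0)  txn=BusRdX+Flush  M[L0]=69
step 12: P0: store L4 := 18  ⟶  MII  (L4)  txn=∅  M[L4]=20
step 13: P1: load  L7  ⟶  IEI  (L7)  txn=BusRd  M[L7]=40
step 14: P2: load  L7  ⟶  ISS  (L7)  txn=BusRd  M[L7]=40
step 15: P0: store L2 := 66  ⟶  MII  (L2)  txn=BusRdX  M[L2]=90
step 16: P1: load  L1  ⟶  IEI  (L1)  txn=BusRd  M[L1]=20
step 17: P2: load  L3  ⟶  IIM  (L3)  txn=∅  M[L3]=90
step 18: P2: store L2 := 74  ⟶  IIM  (L2)  txn=BusRdX+Flush  M[L2]=66
step 19: P1: load  L6  ⟶  IEI  (L6)  txn=∅  M[L6]=50
step 20: P1: load  L1  ⟶  IEI  (L1)  txn=∅  M[L1]=20
step 21: P1: load  L1  ⟶  IEI  (L1)  txn=∅  M[L1]=20
step 22: P0: store L5 := 89  ⟶  MII  (L5)  txn=BusRdX  M[L5]=0
step 23: P1: load  L5  ⟶  SSI  (L5)  txn=BusRd+Flush  M[L5]=89
step 24: P1: load  L1  ⟶  IEI  (L1)  txn=∅  M[L1]=20
step 25: P0: store L5 := 83  ⟶  MII  (L5)  txn=BusUpgr  M[L5]=89
step 26: P1: load  L3  ⟶  ISS  (L3)  txn=BusRd+Flush  M[L3]=62
step 27: P1: store L7 := 69  ⟶  IMI  (L7)  txn=BusUpgr  M[L7]=40
step 28: P1: load  L2  ⟶  ISS  (L2)  txn=BusRd+Flush  M[L2]=74
step 29: P0: load  L4  ⟶  MII  (L4)  txn=∅  M[L4]=20
step 30: P1: load  L2  ⟶  ISS  (L2)  txn=∅  M[L2]=74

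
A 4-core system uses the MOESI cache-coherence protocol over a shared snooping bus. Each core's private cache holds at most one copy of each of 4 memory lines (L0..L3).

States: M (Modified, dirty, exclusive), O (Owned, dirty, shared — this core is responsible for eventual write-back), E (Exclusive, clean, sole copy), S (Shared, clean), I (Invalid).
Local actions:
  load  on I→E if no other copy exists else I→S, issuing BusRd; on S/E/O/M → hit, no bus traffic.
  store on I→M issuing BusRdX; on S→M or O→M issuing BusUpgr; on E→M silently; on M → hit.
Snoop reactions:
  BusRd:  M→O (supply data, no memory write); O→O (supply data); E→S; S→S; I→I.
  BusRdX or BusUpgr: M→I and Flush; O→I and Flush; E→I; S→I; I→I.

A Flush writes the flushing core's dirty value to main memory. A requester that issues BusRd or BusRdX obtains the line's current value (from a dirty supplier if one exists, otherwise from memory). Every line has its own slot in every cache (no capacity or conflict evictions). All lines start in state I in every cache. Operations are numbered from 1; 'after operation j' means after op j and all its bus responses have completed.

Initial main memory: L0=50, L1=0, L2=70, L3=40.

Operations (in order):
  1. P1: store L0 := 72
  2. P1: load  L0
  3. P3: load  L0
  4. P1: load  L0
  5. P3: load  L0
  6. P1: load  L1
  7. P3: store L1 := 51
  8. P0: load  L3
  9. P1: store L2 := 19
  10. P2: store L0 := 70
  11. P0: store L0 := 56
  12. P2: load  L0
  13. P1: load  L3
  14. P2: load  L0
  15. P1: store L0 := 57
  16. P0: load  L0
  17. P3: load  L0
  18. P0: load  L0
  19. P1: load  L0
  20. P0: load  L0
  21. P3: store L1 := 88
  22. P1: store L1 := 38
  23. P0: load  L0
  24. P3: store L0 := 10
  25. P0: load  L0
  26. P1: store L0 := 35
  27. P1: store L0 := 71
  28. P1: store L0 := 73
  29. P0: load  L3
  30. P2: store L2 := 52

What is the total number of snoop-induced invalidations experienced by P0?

invalidations = 3

  op1 P1: store L0 := 72 → I/M/I/I on L0; bus BusRdX; mem=50
  op2 P1: load  L0 → I/M/I/I on L0; bus (none); mem=50
  op3 P3: load  L0 → I/O/I/S on L0; bus BusRd; mem=50
  op4 P1: load  L0 → I/O/I/S on L0; bus (none); mem=50
  op5 P3: load  L0 → I/O/I/S on L0; bus (none); mem=50
  op6 P1: load  L1 → I/E/I/I on L1; bus BusRd; mem=0
  op7 P3: store L1 := 51 → I/I/I/M on L1; bus BusRdX; mem=0
  op8 P0: load  L3 → E/I/I/I on L3; bus BusRd; mem=40
  op9 P1: store L2 := 19 → I/M/I/I on L2; bus BusRdX; mem=70
  op10 P2: store L0 := 70 → I/I/M/I on L0; bus BusRdX Flush; mem=72
  op11 P0: store L0 := 56 → M/I/I/I on L0; bus BusRdX Flush; mem=70
  op12 P2: load  L0 → O/I/S/I on L0; bus BusRd; mem=70
  op13 P1: load  L3 → S/S/I/I on L3; bus BusRd; mem=40
  op14 P2: load  L0 → O/I/S/I on L0; bus (none); mem=70
  op15 P1: store L0 := 57 → I/M/I/I on L0; bus BusRdX Flush; mem=56
  op16 P0: load  L0 → S/O/I/I on L0; bus BusRd; mem=56
  op17 P3: load  L0 → S/O/I/S on L0; bus BusRd; mem=56
  op18 P0: load  L0 → S/O/I/S on L0; bus (none); mem=56
  op19 P1: load  L0 → S/O/I/S on L0; bus (none); mem=56
  op20 P0: load  L0 → S/O/I/S on L0; bus (none); mem=56
  op21 P3: store L1 := 88 → I/I/I/M on L1; bus (none); mem=0
  op22 P1: store L1 := 38 → I/M/I/I on L1; bus BusRdX Flush; mem=88
  op23 P0: load  L0 → S/O/I/S on L0; bus (none); mem=56
  op24 P3: store L0 := 10 → I/I/I/M on L0; bus BusUpgr Flush; mem=57
  op25 P0: load  L0 → S/I/I/O on L0; bus BusRd; mem=57
  op26 P1: store L0 := 35 → I/M/I/I on L0; bus BusRdX Flush; mem=10
  op27 P1: store L0 := 71 → I/M/I/I on L0; bus (none); mem=10
  op28 P1: store L0 := 73 → I/M/I/I on L0; bus (none); mem=10
  op29 P0: load  L3 → S/S/I/I on L3; bus (none); mem=40
  op30 P2: store L2 := 52 → I/I/M/I on L2; bus BusRdX Flush; mem=19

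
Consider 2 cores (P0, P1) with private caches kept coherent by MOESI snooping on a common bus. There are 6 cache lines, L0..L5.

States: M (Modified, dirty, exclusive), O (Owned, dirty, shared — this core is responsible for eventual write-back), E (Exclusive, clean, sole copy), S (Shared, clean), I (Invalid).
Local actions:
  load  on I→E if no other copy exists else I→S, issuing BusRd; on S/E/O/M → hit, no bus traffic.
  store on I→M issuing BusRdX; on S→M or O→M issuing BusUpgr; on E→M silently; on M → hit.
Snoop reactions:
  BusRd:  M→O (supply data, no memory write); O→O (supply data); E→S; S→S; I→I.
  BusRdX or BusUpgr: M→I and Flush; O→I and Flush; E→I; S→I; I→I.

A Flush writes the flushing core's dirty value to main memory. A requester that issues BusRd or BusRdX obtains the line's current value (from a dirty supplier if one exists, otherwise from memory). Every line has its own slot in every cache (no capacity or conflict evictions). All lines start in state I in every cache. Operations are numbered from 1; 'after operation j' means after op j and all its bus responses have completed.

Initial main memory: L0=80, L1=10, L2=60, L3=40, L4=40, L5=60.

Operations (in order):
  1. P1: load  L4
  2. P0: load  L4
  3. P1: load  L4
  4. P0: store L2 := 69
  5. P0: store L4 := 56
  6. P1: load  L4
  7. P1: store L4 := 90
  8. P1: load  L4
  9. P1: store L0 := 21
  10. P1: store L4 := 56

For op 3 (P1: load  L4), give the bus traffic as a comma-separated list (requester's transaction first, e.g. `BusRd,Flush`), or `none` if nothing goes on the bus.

step 1: P1: load  L4  ⟶  IE  (L4)  txn=BusRd  M[L4]=40
step 2: P0: load  L4  ⟶  SS  (L4)  txn=BusRd  M[L4]=40
step 3: P1: load  L4  ⟶  SS  (L4)  txn=∅  M[L4]=40
step 4: P0: store L2 := 69  ⟶  MI  (L2)  txn=BusRdX  M[L2]=60
step 5: P0: store L4 := 56  ⟶  MI  (L4)  txn=BusUpgr  M[L4]=40
step 6: P1: load  L4  ⟶  OS  (L4)  txn=BusRd  M[L4]=40
step 7: P1: store L4 := 90  ⟶  IM  (L4)  txn=BusUpgr+Flush  M[L4]=56
step 8: P1: load  L4  ⟶  IM  (L4)  txn=∅  M[L4]=56
step 9: P1: store L0 := 21  ⟶  IM  (L0)  txn=BusRdX  M[L0]=80
step 10: P1: store L4 := 56  ⟶  IM  (L4)  txn=∅  M[L4]=56

bus = none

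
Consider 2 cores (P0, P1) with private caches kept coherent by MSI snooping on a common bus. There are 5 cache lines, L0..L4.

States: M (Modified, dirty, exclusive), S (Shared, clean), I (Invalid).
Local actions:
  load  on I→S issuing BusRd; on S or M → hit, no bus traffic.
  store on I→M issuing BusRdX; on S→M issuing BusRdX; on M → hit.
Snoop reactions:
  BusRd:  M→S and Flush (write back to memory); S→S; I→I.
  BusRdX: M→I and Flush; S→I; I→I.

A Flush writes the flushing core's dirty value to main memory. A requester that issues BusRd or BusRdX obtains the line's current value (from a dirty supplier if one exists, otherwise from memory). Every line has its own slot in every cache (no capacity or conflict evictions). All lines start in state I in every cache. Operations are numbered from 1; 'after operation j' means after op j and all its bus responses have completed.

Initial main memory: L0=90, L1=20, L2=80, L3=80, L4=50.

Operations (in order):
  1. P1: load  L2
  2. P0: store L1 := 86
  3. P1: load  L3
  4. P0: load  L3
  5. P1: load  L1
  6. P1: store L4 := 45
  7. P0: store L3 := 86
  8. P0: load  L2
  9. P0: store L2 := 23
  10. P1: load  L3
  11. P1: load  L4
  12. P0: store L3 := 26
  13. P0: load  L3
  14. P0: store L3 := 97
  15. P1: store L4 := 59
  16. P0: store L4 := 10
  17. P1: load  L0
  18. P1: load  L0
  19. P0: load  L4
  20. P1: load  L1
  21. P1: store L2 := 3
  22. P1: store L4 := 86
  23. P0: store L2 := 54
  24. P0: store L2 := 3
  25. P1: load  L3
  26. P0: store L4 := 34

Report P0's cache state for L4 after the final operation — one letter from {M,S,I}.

state = M

1. P1: load  L2  bus=[BusRd]  L2: P0=I P1=S  mem[L2]=80
2. P0: store L1 := 86  bus=[BusRdX]  L1: P0=M P1=I  mem[L1]=20
3. P1: load  L3  bus=[BusRd]  L3: P0=I P1=S  mem[L3]=80
4. P0: load  L3  bus=[BusRd]  L3: P0=S P1=S  mem[L3]=80
5. P1: load  L1  bus=[BusRd,Flush]  L1: P0=S P1=S  mem[L1]=86
6. P1: store L4 := 45  bus=[BusRdX]  L4: P0=I P1=M  mem[L4]=50
7. P0: store L3 := 86  bus=[BusRdX]  L3: P0=M P1=I  mem[L3]=80
8. P0: load  L2  bus=[BusRd]  L2: P0=S P1=S  mem[L2]=80
9. P0: store L2 := 23  bus=[BusRdX]  L2: P0=M P1=I  mem[L2]=80
10. P1: load  L3  bus=[BusRd,Flush]  L3: P0=S P1=S  mem[L3]=86
11. P1: load  L4  bus=[-]  L4: P0=I P1=M  mem[L4]=50
12. P0: store L3 := 26  bus=[BusRdX]  L3: P0=M P1=I  mem[L3]=86
13. P0: load  L3  bus=[-]  L3: P0=M P1=I  mem[L3]=86
14. P0: store L3 := 97  bus=[-]  L3: P0=M P1=I  mem[L3]=86
15. P1: store L4 := 59  bus=[-]  L4: P0=I P1=M  mem[L4]=50
16. P0: store L4 := 10  bus=[BusRdX,Flush]  L4: P0=M P1=I  mem[L4]=59
17. P1: load  L0  bus=[BusRd]  L0: P0=I P1=S  mem[L0]=90
18. P1: load  L0  bus=[-]  L0: P0=I P1=S  mem[L0]=90
19. P0: load  L4  bus=[-]  L4: P0=M P1=I  mem[L4]=59
20. P1: load  L1  bus=[-]  L1: P0=S P1=S  mem[L1]=86
21. P1: store L2 := 3  bus=[BusRdX,Flush]  L2: P0=I P1=M  mem[L2]=23
22. P1: store L4 := 86  bus=[BusRdX,Flush]  L4: P0=I P1=M  mem[L4]=10
23. P0: store L2 := 54  bus=[BusRdX,Flush]  L2: P0=M P1=I  mem[L2]=3
24. P0: store L2 := 3  bus=[-]  L2: P0=M P1=I  mem[L2]=3
25. P1: load  L3  bus=[BusRd,Flush]  L3: P0=S P1=S  mem[L3]=97
26. P0: store L4 := 34  bus=[BusRdX,Flush]  L4: P0=M P1=I  mem[L4]=86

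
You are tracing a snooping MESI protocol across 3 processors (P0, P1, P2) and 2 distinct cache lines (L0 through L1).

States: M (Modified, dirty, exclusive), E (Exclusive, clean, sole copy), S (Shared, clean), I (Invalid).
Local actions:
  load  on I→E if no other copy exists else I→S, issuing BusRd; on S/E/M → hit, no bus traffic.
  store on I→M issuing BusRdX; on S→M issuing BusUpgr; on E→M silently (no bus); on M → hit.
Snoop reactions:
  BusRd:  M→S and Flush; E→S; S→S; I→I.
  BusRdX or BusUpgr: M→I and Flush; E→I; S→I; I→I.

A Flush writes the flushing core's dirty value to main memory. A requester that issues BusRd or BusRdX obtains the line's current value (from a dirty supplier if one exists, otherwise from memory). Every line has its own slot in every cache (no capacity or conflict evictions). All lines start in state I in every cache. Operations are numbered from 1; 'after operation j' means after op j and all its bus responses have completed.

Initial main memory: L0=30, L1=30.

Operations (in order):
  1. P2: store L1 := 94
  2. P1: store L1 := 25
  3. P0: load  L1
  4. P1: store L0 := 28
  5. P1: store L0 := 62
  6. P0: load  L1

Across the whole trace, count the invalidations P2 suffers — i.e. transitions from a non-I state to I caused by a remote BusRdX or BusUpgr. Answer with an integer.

invalidations = 1

step 1: P2: store L1 := 94  ⟶  IIM  (L1)  txn=BusRdX  M[L1]=30
step 2: P1: store L1 := 25  ⟶  IMI  (L1)  txn=BusRdX+Flush  M[L1]=94
step 3: P0: load  L1  ⟶  SSI  (L1)  txn=BusRd+Flush  M[L1]=25
step 4: P1: store L0 := 28  ⟶  IMI  (L0)  txn=BusRdX  M[L0]=30
step 5: P1: store L0 := 62  ⟶  IMI  (L0)  txn=∅  M[L0]=30
step 6: P0: load  L1  ⟶  SSI  (L1)  txn=∅  M[L1]=25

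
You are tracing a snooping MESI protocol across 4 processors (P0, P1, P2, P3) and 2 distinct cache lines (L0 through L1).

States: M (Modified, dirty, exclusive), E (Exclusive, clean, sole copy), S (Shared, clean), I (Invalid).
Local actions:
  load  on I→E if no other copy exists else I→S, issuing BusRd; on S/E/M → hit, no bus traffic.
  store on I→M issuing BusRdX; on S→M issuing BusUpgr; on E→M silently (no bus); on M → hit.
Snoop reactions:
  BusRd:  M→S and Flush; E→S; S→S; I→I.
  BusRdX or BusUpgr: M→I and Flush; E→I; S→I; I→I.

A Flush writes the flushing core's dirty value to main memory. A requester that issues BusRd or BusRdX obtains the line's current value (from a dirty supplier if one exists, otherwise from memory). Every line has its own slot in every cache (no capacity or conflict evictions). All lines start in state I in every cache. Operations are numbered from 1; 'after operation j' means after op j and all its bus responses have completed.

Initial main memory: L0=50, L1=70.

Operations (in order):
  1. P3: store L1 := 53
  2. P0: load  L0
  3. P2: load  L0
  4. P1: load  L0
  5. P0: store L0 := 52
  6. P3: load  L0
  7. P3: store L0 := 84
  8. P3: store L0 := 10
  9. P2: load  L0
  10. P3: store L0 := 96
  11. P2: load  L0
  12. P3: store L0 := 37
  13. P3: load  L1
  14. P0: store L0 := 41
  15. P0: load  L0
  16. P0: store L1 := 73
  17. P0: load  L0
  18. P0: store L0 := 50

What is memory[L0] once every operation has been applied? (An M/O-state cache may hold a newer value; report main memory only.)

memory[L0] = 37

step 1: P3: store L1 := 53  ⟶  IIIM  (L1)  txn=BusRdX  M[L1]=70
step 2: P0: load  L0  ⟶  EIII  (L0)  txn=BusRd  M[L0]=50
step 3: P2: load  L0  ⟶  SISI  (L0)  txn=BusRd  M[L0]=50
step 4: P1: load  L0  ⟶  SSSI  (L0)  txn=BusRd  M[L0]=50
step 5: P0: store L0 := 52  ⟶  MIII  (L0)  txn=BusUpgr  M[L0]=50
step 6: P3: load  L0  ⟶  SIIS  (L0)  txn=BusRd+Flush  M[L0]=52
step 7: P3: store L0 := 84  ⟶  IIIM  (L0)  txn=BusUpgr  M[L0]=52
step 8: P3: store L0 := 10  ⟶  IIIM  (L0)  txn=∅  M[L0]=52
step 9: P2: load  L0  ⟶  IISS  (L0)  txn=BusRd+Flush  M[L0]=10
step 10: P3: store L0 := 96  ⟶  IIIM  (L0)  txn=BusUpgr  M[L0]=10
step 11: P2: load  L0  ⟶  IISS  (L0)  txn=BusRd+Flush  M[L0]=96
step 12: P3: store L0 := 37  ⟶  IIIM  (L0)  txn=BusUpgr  M[L0]=96
step 13: P3: load  L1  ⟶  IIIM  (L1)  txn=∅  M[L1]=70
step 14: P0: store L0 := 41  ⟶  MIII  (L0)  txn=BusRdX+Flush  M[L0]=37
step 15: P0: load  L0  ⟶  MIII  (L0)  txn=∅  M[L0]=37
step 16: P0: store L1 := 73  ⟶  MIII  (L1)  txn=BusRdX+Flush  M[L1]=53
step 17: P0: load  L0  ⟶  MIII  (L0)  txn=∅  M[L0]=37
step 18: P0: store L0 := 50  ⟶  MIII  (L0)  txn=∅  M[L0]=37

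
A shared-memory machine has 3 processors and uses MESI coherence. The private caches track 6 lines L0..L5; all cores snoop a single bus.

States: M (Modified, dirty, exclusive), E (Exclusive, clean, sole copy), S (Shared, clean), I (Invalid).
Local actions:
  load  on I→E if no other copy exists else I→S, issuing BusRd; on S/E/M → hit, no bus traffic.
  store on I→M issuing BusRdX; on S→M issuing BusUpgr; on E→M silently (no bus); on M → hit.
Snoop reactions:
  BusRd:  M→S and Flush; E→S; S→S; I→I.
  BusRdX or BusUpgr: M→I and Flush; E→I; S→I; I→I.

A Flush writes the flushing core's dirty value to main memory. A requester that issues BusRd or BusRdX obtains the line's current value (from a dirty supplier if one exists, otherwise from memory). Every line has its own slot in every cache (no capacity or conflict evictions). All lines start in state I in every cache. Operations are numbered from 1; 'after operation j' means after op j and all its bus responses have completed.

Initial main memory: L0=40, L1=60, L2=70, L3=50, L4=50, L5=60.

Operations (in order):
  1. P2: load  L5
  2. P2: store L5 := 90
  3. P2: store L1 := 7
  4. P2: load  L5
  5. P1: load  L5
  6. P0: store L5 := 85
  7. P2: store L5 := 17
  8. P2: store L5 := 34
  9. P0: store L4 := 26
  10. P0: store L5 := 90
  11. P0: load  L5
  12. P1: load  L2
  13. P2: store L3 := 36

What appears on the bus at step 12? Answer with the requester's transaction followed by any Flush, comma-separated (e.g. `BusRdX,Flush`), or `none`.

1. P2: load  L5  bus=[BusRd]  L5: P0=I P1=I P2=E  mem[L5]=60
2. P2: store L5 := 90  bus=[-]  L5: P0=I P1=I P2=M  mem[L5]=60
3. P2: store L1 := 7  bus=[BusRdX]  L1: P0=I P1=I P2=M  mem[L1]=60
4. P2: load  L5  bus=[-]  L5: P0=I P1=I P2=M  mem[L5]=60
5. P1: load  L5  bus=[BusRd,Flush]  L5: P0=I P1=S P2=S  mem[L5]=90
6. P0: store L5 := 85  bus=[BusRdX]  L5: P0=M P1=I P2=I  mem[L5]=90
7. P2: store L5 := 17  bus=[BusRdX,Flush]  L5: P0=I P1=I P2=M  mem[L5]=85
8. P2: store L5 := 34  bus=[-]  L5: P0=I P1=I P2=M  mem[L5]=85
9. P0: store L4 := 26  bus=[BusRdX]  L4: P0=M P1=I P2=I  mem[L4]=50
10. P0: store L5 := 90  bus=[BusRdX,Flush]  L5: P0=M P1=I P2=I  mem[L5]=34
11. P0: load  L5  bus=[-]  L5: P0=M P1=I P2=I  mem[L5]=34
12. P1: load  L2  bus=[BusRd]  L2: P0=I P1=E P2=I  mem[L2]=70
13. P2: store L3 := 36  bus=[BusRdX]  L3: P0=I P1=I P2=M  mem[L3]=50

bus = BusRd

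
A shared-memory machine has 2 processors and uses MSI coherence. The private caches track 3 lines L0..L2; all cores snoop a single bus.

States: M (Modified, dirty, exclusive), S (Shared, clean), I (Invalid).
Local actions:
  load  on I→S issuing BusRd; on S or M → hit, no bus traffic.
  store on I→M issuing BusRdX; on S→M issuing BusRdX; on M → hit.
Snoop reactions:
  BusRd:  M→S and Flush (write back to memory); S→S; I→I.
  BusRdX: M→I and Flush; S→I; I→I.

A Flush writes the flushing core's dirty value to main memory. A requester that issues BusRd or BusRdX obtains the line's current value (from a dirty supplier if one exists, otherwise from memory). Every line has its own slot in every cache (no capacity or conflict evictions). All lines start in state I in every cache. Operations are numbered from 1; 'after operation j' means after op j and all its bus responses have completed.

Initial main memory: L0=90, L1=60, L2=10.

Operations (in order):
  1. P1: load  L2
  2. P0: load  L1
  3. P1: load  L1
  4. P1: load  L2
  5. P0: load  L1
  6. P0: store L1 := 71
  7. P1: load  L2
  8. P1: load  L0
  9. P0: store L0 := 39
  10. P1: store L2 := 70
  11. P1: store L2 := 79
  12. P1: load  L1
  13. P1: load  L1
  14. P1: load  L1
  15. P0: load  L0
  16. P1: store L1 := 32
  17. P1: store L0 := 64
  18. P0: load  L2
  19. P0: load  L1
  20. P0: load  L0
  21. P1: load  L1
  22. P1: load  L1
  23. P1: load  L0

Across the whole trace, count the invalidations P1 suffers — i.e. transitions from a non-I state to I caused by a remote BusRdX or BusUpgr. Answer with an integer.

invalidations = 2

1. P1: load  L2  bus=[BusRd]  L2: P0=I P1=S  mem[L2]=10
2. P0: load  L1  bus=[BusRd]  L1: P0=S P1=I  mem[L1]=60
3. P1: load  L1  bus=[BusRd]  L1: P0=S P1=S  mem[L1]=60
4. P1: load  L2  bus=[-]  L2: P0=I P1=S  mem[L2]=10
5. P0: load  L1  bus=[-]  L1: P0=S P1=S  mem[L1]=60
6. P0: store L1 := 71  bus=[BusRdX]  L1: P0=M P1=I  mem[L1]=60
7. P1: load  L2  bus=[-]  L2: P0=I P1=S  mem[L2]=10
8. P1: load  L0  bus=[BusRd]  L0: P0=I P1=S  mem[L0]=90
9. P0: store L0 := 39  bus=[BusRdX]  L0: P0=M P1=I  mem[L0]=90
10. P1: store L2 := 70  bus=[BusRdX]  L2: P0=I P1=M  mem[L2]=10
11. P1: store L2 := 79  bus=[-]  L2: P0=I P1=M  mem[L2]=10
12. P1: load  L1  bus=[BusRd,Flush]  L1: P0=S P1=S  mem[L1]=71
13. P1: load  L1  bus=[-]  L1: P0=S P1=S  mem[L1]=71
14. P1: load  L1  bus=[-]  L1: P0=S P1=S  mem[L1]=71
15. P0: load  L0  bus=[-]  L0: P0=M P1=I  mem[L0]=90
16. P1: store L1 := 32  bus=[BusRdX]  L1: P0=I P1=M  mem[L1]=71
17. P1: store L0 := 64  bus=[BusRdX,Flush]  L0: P0=I P1=M  mem[L0]=39
18. P0: load  L2  bus=[BusRd,Flush]  L2: P0=S P1=S  mem[L2]=79
19. P0: load  L1  bus=[BusRd,Flush]  L1: P0=S P1=S  mem[L1]=32
20. P0: load  L0  bus=[BusRd,Flush]  L0: P0=S P1=S  mem[L0]=64
21. P1: load  L1  bus=[-]  L1: P0=S P1=S  mem[L1]=32
22. P1: load  L1  bus=[-]  L1: P0=S P1=S  mem[L1]=32
23. P1: load  L0  bus=[-]  L0: P0=S P1=S  mem[L0]=64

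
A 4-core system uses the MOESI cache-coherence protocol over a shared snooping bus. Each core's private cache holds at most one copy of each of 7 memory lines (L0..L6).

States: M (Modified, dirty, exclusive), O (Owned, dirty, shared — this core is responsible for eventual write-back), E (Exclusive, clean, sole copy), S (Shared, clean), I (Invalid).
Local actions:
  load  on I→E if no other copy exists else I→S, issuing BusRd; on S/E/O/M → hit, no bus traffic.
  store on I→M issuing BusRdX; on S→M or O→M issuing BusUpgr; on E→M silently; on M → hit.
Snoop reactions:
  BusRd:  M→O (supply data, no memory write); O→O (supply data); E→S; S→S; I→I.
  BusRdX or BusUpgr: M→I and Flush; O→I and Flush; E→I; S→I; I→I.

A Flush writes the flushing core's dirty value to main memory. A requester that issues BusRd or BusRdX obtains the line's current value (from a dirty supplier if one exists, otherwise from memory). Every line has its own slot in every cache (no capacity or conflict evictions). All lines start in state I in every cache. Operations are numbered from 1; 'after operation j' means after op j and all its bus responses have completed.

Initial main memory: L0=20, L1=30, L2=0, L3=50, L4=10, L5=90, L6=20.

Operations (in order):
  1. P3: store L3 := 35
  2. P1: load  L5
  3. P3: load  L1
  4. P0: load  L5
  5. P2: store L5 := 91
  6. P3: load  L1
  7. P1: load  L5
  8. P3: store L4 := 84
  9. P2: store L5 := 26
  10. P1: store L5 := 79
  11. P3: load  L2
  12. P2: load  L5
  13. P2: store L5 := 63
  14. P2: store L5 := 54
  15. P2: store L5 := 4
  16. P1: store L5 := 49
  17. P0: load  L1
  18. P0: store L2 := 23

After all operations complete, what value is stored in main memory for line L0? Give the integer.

memory[L0] = 20

step 1: P3: store L3 := 35  ⟶  IIIM  (L3)  txn=BusRdX  M[L3]=50
step 2: P1: load  L5  ⟶  IEII  (L5)  txn=BusRd  M[L5]=90
step 3: P3: load  L1  ⟶  IIIE  (L1)  txn=BusRd  M[L1]=30
step 4: P0: load  L5  ⟶  SSII  (L5)  txn=BusRd  M[L5]=90
step 5: P2: store L5 := 91  ⟶  IIMI  (L5)  txn=BusRdX  M[L5]=90
step 6: P3: load  L1  ⟶  IIIE  (L1)  txn=∅  M[L1]=30
step 7: P1: load  L5  ⟶  ISOI  (L5)  txn=BusRd  M[L5]=90
step 8: P3: store L4 := 84  ⟶  IIIM  (L4)  txn=BusRdX  M[L4]=10
step 9: P2: store L5 := 26  ⟶  IIMI  (L5)  txn=BusUpgr  M[L5]=90
step 10: P1: store L5 := 79  ⟶  IMII  (L5)  txn=BusRdX+Flush  M[L5]=26
step 11: P3: load  L2  ⟶  IIIE  (L2)  txn=BusRd  M[L2]=0
step 12: P2: load  L5  ⟶  IOSI  (L5)  txn=BusRd  M[L5]=26
step 13: P2: store L5 := 63  ⟶  IIMI  (L5)  txn=BusUpgr+Flush  M[L5]=79
step 14: P2: store L5 := 54  ⟶  IIMI  (L5)  txn=∅  M[L5]=79
step 15: P2: store L5 := 4  ⟶  IIMI  (L5)  txn=∅  M[L5]=79
step 16: P1: store L5 := 49  ⟶  IMII  (L5)  txn=BusRdX+Flush  M[L5]=4
step 17: P0: load  L1  ⟶  SIIS  (L1)  txn=BusRd  M[L1]=30
step 18: P0: store L2 := 23  ⟶  MIII  (L2)  txn=BusRdX  M[L2]=0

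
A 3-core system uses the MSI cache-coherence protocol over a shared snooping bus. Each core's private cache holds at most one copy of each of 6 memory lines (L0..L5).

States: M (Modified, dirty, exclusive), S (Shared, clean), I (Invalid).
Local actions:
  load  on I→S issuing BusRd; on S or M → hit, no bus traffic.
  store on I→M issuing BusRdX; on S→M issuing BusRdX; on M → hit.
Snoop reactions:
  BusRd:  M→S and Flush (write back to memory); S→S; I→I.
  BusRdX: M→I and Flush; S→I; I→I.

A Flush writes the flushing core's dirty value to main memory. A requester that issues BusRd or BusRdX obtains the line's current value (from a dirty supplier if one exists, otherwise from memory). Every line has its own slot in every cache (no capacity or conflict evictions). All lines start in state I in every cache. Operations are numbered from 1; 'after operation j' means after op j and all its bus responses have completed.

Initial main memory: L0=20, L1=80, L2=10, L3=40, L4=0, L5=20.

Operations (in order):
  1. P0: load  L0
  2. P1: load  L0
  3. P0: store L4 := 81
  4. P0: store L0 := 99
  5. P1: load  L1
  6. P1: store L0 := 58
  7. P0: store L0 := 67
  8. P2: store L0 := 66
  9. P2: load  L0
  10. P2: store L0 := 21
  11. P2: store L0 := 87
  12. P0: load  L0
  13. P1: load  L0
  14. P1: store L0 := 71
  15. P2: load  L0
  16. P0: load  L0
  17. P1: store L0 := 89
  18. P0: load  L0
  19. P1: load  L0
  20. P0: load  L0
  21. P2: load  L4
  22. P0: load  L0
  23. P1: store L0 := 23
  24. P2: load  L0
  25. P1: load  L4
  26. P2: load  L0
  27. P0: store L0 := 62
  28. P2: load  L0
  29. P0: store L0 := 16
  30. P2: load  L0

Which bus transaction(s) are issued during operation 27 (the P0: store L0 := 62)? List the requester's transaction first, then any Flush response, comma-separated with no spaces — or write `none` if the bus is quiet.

bus = BusRdX

1. P0: load  L0  bus=[BusRd]  L0: P0=S P1=I P2=I  mem[L0]=20
2. P1: load  L0  bus=[BusRd]  L0: P0=S P1=S P2=I  mem[L0]=20
3. P0: store L4 := 81  bus=[BusRdX]  L4: P0=M P1=I P2=I  mem[L4]=0
4. P0: store L0 := 99  bus=[BusRdX]  L0: P0=M P1=I P2=I  mem[L0]=20
5. P1: load  L1  bus=[BusRd]  L1: P0=I P1=S P2=I  mem[L1]=80
6. P1: store L0 := 58  bus=[BusRdX,Flush]  L0: P0=I P1=M P2=I  mem[L0]=99
7. P0: store L0 := 67  bus=[BusRdX,Flush]  L0: P0=M P1=I P2=I  mem[L0]=58
8. P2: store L0 := 66  bus=[BusRdX,Flush]  L0: P0=I P1=I P2=M  mem[L0]=67
9. P2: load  L0  bus=[-]  L0: P0=I P1=I P2=M  mem[L0]=67
10. P2: store L0 := 21  bus=[-]  L0: P0=I P1=I P2=M  mem[L0]=67
11. P2: store L0 := 87  bus=[-]  L0: P0=I P1=I P2=M  mem[L0]=67
12. P0: load  L0  bus=[BusRd,Flush]  L0: P0=S P1=I P2=S  mem[L0]=87
13. P1: load  L0  bus=[BusRd]  L0: P0=S P1=S P2=S  mem[L0]=87
14. P1: store L0 := 71  bus=[BusRdX]  L0: P0=I P1=M P2=I  mem[L0]=87
15. P2: load  L0  bus=[BusRd,Flush]  L0: P0=I P1=S P2=S  mem[L0]=71
16. P0: load  L0  bus=[BusRd]  L0: P0=S P1=S P2=S  mem[L0]=71
17. P1: store L0 := 89  bus=[BusRdX]  L0: P0=I P1=M P2=I  mem[L0]=71
18. P0: load  L0  bus=[BusRd,Flush]  L0: P0=S P1=S P2=I  mem[L0]=89
19. P1: load  L0  bus=[-]  L0: P0=S P1=S P2=I  mem[L0]=89
20. P0: load  L0  bus=[-]  L0: P0=S P1=S P2=I  mem[L0]=89
21. P2: load  L4  bus=[BusRd,Flush]  L4: P0=S P1=I P2=S  mem[L4]=81
22. P0: load  L0  bus=[-]  L0: P0=S P1=S P2=I  mem[L0]=89
23. P1: store L0 := 23  bus=[BusRdX]  L0: P0=I P1=M P2=I  mem[L0]=89
24. P2: load  L0  bus=[BusRd,Flush]  L0: P0=I P1=S P2=S  mem[L0]=23
25. P1: load  L4  bus=[BusRd]  L4: P0=S P1=S P2=S  mem[L4]=81
26. P2: load  L0  bus=[-]  L0: P0=I P1=S P2=S  mem[L0]=23
27. P0: store L0 := 62  bus=[BusRdX]  L0: P0=M P1=I P2=I  mem[L0]=23
28. P2: load  L0  bus=[BusRd,Flush]  L0: P0=S P1=I P2=S  mem[L0]=62
29. P0: store L0 := 16  bus=[BusRdX]  L0: P0=M P1=I P2=I  mem[L0]=62
30. P2: load  L0  bus=[BusRd,Flush]  L0: P0=S P1=I P2=S  mem[L0]=16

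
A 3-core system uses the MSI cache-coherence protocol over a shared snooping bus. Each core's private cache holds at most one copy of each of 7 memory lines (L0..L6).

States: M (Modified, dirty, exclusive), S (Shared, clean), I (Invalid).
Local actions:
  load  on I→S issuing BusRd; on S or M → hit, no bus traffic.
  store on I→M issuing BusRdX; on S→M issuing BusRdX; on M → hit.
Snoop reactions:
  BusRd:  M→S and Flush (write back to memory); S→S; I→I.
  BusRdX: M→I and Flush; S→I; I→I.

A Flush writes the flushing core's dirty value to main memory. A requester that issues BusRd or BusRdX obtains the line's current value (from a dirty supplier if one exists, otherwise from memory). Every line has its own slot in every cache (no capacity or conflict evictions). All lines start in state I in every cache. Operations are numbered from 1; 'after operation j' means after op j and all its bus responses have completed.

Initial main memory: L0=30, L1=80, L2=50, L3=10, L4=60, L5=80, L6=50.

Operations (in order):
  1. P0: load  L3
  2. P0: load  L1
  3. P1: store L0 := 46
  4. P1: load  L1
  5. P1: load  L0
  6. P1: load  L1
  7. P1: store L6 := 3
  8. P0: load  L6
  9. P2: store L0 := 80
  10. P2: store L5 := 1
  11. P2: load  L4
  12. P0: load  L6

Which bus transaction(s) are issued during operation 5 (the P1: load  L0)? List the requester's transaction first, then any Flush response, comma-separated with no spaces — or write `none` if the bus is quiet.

1. P0: load  L3  bus=[BusRd]  L3: P0=S P1=I P2=I  mem[L3]=10
2. P0: load  L1  bus=[BusRd]  L1: P0=S P1=I P2=I  mem[L1]=80
3. P1: store L0 := 46  bus=[BusRdX]  L0: P0=I P1=M P2=I  mem[L0]=30
4. P1: load  L1  bus=[BusRd]  L1: P0=S P1=S P2=I  mem[L1]=80
5. P1: load  L0  bus=[-]  L0: P0=I P1=M P2=I  mem[L0]=30
6. P1: load  L1  bus=[-]  L1: P0=S P1=S P2=I  mem[L1]=80
7. P1: store L6 := 3  bus=[BusRdX]  L6: P0=I P1=M P2=I  mem[L6]=50
8. P0: load  L6  bus=[BusRd,Flush]  L6: P0=S P1=S P2=I  mem[L6]=3
9. P2: store L0 := 80  bus=[BusRdX,Flush]  L0: P0=I P1=I P2=M  mem[L0]=46
10. P2: store L5 := 1  bus=[BusRdX]  L5: P0=I P1=I P2=M  mem[L5]=80
11. P2: load  L4  bus=[BusRd]  L4: P0=I P1=I P2=S  mem[L4]=60
12. P0: load  L6  bus=[-]  L6: P0=S P1=S P2=I  mem[L6]=3

bus = none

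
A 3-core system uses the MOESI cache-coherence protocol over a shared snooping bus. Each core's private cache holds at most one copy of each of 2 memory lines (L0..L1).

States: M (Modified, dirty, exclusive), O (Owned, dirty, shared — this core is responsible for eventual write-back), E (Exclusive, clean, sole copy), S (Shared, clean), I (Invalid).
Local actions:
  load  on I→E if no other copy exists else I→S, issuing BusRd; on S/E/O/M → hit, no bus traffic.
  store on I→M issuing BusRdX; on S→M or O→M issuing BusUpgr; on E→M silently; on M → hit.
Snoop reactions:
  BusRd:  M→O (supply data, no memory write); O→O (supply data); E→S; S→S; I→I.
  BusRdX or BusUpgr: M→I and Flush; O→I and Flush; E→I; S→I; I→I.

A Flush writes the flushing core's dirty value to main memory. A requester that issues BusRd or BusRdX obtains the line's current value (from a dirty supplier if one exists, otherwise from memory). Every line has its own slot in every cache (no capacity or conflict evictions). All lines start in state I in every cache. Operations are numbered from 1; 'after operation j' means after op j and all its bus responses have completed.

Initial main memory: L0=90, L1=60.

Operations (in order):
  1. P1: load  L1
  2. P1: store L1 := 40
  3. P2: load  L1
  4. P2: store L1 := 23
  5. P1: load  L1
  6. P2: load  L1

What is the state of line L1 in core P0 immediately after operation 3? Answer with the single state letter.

step 1: P1: load  L1  ⟶  IEI  (L1)  txn=BusRd  M[L1]=60
step 2: P1: store L1 := 40  ⟶  IMI  (L1)  txn=∅  M[L1]=60
step 3: P2: load  L1  ⟶  IOS  (L1)  txn=BusRd  M[L1]=60
step 4: P2: store L1 := 23  ⟶  IIM  (L1)  txn=BusUpgr+Flush  M[L1]=40
step 5: P1: load  L1  ⟶  ISO  (L1)  txn=BusRd  M[L1]=40
step 6: P2: load  L1  ⟶  ISO  (L1)  txn=∅  M[L1]=40

state = I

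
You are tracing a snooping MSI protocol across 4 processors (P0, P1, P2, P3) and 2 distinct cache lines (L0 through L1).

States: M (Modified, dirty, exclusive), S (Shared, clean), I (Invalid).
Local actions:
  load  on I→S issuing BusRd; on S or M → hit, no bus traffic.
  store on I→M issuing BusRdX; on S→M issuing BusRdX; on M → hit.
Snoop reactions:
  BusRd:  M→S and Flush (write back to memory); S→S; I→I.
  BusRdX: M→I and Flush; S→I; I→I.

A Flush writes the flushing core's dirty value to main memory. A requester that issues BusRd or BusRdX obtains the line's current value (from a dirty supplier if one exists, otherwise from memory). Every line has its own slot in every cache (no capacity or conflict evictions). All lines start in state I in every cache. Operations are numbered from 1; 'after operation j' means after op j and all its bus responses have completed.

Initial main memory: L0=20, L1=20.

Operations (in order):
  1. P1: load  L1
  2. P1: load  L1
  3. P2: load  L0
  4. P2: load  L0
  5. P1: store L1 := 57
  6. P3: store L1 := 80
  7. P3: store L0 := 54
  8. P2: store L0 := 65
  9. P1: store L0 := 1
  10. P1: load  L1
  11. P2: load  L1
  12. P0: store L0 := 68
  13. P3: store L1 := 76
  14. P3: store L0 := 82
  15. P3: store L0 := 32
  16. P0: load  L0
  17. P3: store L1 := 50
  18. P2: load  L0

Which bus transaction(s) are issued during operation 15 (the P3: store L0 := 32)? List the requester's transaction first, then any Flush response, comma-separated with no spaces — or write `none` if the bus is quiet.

  op1 P1: load  L1 → I/S/I/I on L1; bus BusRd; mem=20
  op2 P1: load  L1 → I/S/I/I on L1; bus (none); mem=20
  op3 P2: load  L0 → I/I/S/I on L0; bus BusRd; mem=20
  op4 P2: load  L0 → I/I/S/I on L0; bus (none); mem=20
  op5 P1: store L1 := 57 → I/M/I/I on L1; bus BusRdX; mem=20
  op6 P3: store L1 := 80 → I/I/I/M on L1; bus BusRdX Flush; mem=57
  op7 P3: store L0 := 54 → I/I/I/M on L0; bus BusRdX; mem=20
  op8 P2: store L0 := 65 → I/I/M/I on L0; bus BusRdX Flush; mem=54
  op9 P1: store L0 := 1 → I/M/I/I on L0; bus BusRdX Flush; mem=65
  op10 P1: load  L1 → I/S/I/S on L1; bus BusRd Flush; mem=80
  op11 P2: load  L1 → I/S/S/S on L1; bus BusRd; mem=80
  op12 P0: store L0 := 68 → M/I/I/I on L0; bus BusRdX Flush; mem=1
  op13 P3: store L1 := 76 → I/I/I/M on L1; bus BusRdX; mem=80
  op14 P3: store L0 := 82 → I/I/I/M on L0; bus BusRdX Flush; mem=68
  op15 P3: store L0 := 32 → I/I/I/M on L0; bus (none); mem=68
  op16 P0: load  L0 → S/I/I/S on L0; bus BusRd Flush; mem=32
  op17 P3: store L1 := 50 → I/I/I/M on L1; bus (none); mem=80
  op18 P2: load  L0 → S/I/S/S on L0; bus BusRd; mem=32

bus = none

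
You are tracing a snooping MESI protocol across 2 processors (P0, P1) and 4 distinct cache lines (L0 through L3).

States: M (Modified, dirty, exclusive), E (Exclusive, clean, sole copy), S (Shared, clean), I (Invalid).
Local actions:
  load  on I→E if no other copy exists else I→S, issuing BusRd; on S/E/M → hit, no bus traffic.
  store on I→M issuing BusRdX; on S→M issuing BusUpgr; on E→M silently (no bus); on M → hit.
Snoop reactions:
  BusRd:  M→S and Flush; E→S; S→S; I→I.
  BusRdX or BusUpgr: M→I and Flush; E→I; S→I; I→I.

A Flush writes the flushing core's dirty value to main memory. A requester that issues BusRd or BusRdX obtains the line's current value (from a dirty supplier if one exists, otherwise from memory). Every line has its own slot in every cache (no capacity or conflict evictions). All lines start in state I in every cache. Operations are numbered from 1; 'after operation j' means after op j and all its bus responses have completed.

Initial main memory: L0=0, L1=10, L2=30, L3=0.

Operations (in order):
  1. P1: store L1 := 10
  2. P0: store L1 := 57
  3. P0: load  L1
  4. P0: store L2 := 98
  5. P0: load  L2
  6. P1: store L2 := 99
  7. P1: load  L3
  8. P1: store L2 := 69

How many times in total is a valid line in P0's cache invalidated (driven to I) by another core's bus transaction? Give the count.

invalidations = 1

[1] P1: store L1 := 10 | P0:I, P1:M(10) | bus: BusRdX
[2] P0: store L1 := 57 | P0:M(57), P1:I | bus: BusRdX,Flush
[3] P0: load  L1 | P0:M(57), P1:I | bus: none
[4] P0: store L2 := 98 | P0:M(98), P1:I | bus: BusRdX
[5] P0: load  L2 | P0:M(98), P1:I | bus: none
[6] P1: store L2 := 99 | P0:I, P1:M(99) | bus: BusRdX,Flush
[7] P1: load  L3 | P0:I, P1:E(0) | bus: BusRd
[8] P1: store L2 := 69 | P0:I, P1:M(69) | bus: none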